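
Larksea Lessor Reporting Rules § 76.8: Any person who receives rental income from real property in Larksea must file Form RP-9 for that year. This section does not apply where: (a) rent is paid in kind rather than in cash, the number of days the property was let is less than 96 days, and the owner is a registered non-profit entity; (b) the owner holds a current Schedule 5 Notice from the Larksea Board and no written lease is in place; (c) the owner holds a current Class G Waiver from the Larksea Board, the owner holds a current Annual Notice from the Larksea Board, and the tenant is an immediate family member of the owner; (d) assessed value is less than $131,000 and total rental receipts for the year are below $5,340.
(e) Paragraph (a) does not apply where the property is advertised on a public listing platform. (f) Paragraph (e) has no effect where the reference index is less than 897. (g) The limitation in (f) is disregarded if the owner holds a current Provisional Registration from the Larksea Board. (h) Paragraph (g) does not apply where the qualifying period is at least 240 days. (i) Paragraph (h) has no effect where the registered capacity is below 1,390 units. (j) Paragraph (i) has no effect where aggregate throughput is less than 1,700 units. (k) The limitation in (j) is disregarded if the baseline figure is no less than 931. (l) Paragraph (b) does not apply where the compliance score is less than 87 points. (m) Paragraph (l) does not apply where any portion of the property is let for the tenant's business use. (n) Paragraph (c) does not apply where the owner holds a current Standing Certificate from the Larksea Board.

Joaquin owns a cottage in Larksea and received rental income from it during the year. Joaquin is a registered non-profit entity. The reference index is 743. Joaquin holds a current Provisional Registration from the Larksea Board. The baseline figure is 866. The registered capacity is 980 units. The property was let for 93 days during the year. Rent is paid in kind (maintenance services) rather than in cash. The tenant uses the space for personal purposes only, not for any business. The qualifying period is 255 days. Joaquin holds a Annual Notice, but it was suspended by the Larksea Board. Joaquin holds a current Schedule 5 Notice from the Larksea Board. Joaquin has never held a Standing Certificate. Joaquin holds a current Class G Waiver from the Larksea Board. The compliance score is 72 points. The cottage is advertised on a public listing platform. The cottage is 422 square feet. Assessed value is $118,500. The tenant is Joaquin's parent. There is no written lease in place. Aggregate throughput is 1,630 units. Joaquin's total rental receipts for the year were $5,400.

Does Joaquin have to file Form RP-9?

No — exception (a) applies; Joaquin is not required to file Form RP-9.

Exception (a)'s conditions are all satisfied: rent is paid in kind; the number of days the property was let is 93 days, less than the 96 days limit; Joaquin is a registered non-profit. Considering the limiting provisions: (e) would limit (a) — the property is publicly advertised — but (f) sets (e) aside: (f) operates — the reference index is 743, less than the 897 limit. (g) would limit (f) — a current Provisional Registration is held — but (h) sets (g) aside: (h) applies — the qualifying period is 255 days, meeting the 240 days threshold. (i) would limit (h) — the registered capacity is 980 units, below the 1,390 units limit — but (j) sets (i) aside: (j) is triggered — aggregate throughput is 1,630 units, less than the 1,700 units limit. (k), which would lift (j), is not engaged — the baseline figure is 866, short of 931. (a) remains available.
All of (b)'s requirements are met (a current Schedule 5 Notice is held; there is no written lease). But applying paragraphs (l)–(m): (l) is engaged — the compliance score is 72 points, less than the 87 points limit. (m) is not triggered (the space is used for personal purposes only), so (l) stands. (b) is therefore removed.
Exception (c) does not apply: the Annual Notice is not current.
Exception (d) requires that total rental receipts for the year are below $5,340; but total rental receipts for the year are $5,400, not below $5,340, so (d) is unavailable.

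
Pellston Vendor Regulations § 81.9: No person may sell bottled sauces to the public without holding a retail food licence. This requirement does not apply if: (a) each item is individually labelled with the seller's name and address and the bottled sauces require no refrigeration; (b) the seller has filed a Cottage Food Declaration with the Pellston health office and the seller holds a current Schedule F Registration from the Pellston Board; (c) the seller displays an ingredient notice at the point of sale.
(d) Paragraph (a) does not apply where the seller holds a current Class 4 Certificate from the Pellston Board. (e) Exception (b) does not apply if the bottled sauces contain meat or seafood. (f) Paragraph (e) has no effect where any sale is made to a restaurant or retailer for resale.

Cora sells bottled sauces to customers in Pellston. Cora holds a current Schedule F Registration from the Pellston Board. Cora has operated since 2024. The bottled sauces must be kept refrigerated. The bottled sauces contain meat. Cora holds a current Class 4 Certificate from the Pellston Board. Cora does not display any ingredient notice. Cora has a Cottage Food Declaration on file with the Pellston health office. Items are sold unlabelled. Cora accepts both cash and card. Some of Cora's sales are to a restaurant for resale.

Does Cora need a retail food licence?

Exception (a) fails — items are sold unlabelled.
Exception (b): a Cottage Food Declaration is on file; a current Schedule F Registration is held — every condition holds. Applying paragraphs (e)–(f): (e) would limit (b) — the bottled sauces contain meat — but (f) sets (e) aside: (f) is triggered — some sales are to a restaurant for resale. So (b) applies.
Exception (c) requires that the seller displays an ingredient notice at the point of sale; but no ingredient notice is displayed, so (c) is unavailable.

No — exception (b) applies; Cora is not required to hold a retail food licence.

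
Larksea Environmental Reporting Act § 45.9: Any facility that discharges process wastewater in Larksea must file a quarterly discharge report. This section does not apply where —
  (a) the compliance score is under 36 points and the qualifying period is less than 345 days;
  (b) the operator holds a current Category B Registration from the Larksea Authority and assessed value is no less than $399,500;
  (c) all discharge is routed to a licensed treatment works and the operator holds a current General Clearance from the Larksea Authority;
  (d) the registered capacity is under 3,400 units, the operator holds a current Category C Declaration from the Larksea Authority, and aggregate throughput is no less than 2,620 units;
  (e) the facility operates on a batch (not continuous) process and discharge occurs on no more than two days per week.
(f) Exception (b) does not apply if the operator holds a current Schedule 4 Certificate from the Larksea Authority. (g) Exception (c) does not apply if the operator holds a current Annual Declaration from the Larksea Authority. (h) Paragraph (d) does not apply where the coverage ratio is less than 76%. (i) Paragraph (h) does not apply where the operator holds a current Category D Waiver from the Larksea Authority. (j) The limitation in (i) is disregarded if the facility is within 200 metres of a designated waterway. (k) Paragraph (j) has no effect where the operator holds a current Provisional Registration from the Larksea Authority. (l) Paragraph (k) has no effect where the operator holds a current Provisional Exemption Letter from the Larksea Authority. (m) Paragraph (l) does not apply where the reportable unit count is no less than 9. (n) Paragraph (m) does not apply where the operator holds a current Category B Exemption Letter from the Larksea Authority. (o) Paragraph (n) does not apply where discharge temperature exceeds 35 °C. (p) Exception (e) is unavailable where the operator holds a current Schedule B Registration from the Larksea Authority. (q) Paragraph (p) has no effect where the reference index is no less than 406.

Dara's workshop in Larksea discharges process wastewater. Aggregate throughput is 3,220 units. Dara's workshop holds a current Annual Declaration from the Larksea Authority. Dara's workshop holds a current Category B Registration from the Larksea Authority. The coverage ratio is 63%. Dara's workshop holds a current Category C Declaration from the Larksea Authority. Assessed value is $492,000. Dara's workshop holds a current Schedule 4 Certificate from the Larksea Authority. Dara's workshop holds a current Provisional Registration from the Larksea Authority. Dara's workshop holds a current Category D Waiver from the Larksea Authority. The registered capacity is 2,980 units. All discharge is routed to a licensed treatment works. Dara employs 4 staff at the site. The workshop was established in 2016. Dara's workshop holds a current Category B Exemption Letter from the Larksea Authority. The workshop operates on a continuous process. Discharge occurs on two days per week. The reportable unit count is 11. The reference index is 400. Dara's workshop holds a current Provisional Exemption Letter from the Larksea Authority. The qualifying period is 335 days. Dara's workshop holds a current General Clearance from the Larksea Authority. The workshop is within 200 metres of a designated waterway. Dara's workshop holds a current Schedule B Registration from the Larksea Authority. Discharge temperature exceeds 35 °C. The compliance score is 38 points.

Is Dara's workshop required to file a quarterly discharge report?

Exception (a) requires that the compliance score is under 36 points; but the compliance score is 38 points, not under 36 points, so (a) is unavailable.
Exception (b): a current Category B Registration is held; assessed value is $492,000, meeting the $399,500 threshold — every condition holds. But: (f) applies — a current Schedule 4 Certificate is held. (b) is therefore removed.
Exception (c) is satisfied on its face — discharge is routed to a licensed treatment works; a current General Clearance is held. Turning to paragraph (g): (g) operates — a current Annual Declaration is held. So (c) is unavailable.
Exception (d) is satisfied on its face — the registered capacity is 2,980 units, under the 3,400 units limit; a current Category C Declaration is held; aggregate throughput is 3,220 units, meeting the 2,620 units threshold. Applying paragraphs (h)–(o): (h) is triggered (the coverage ratio is 63%, less than the 76% limit), but is set aside by (i): (i) operates — a current Category D Waiver is held. (j) is triggered (the workshop is within 200 m of a designated waterway), but yields to (k): (k) operates against (j): a current Provisional Registration is held. (l) operates (a current Provisional Exemption Letter is held), but is displaced by (m): (m) operates — the reportable unit count is 11, meeting the 9 threshold. (n) would limit (m) — a current Category B Exemption Letter is held — but (o) sets (n) aside: (o) operates — discharge temperature exceeds 35 °C. (d) remains available.
Exception (e) does not apply: the facility operates on a continuous process.

No — exception (d) applies; Dara's workshop is not required to file a quarterly discharge report.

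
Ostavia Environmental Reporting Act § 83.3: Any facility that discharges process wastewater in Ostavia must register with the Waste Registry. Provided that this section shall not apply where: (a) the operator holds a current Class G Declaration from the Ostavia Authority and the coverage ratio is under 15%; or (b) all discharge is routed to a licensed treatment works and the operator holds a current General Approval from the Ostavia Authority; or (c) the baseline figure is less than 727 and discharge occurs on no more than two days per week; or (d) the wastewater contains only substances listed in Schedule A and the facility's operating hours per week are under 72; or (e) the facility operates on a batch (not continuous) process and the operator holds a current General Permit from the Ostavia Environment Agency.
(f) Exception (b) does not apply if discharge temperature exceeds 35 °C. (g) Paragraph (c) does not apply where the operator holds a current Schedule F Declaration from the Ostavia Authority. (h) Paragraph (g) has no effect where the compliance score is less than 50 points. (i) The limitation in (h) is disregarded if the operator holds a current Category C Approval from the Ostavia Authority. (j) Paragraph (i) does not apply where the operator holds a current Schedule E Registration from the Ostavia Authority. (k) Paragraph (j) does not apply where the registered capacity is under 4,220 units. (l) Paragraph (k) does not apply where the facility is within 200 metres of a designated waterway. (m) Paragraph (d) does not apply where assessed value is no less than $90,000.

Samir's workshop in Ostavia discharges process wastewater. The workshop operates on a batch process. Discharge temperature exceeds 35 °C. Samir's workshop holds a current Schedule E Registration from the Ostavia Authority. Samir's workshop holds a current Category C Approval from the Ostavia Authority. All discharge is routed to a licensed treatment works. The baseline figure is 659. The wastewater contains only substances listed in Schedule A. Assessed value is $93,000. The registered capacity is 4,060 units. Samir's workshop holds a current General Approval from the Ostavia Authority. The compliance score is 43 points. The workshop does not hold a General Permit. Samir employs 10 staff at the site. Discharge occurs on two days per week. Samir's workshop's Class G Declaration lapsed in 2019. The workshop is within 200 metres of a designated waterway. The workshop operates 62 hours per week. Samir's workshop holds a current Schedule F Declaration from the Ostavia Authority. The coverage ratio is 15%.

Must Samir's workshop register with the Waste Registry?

No — exception (c) applies; Samir's workshop is not required to register with the Waste Registry.

Exception (a) fails — the Class G Declaration is not current.
Exception (b) is satisfied on its face — discharge is routed to a licensed treatment works; a current General Approval is held. But applying paragraph (f): (f) operates against (b): discharge temperature exceeds 35 °C. So (b) is unavailable.
Exception (c) is satisfied on its face — the baseline figure is 659, less than the 727 limit; discharge occurs on no more than two days per week. Applying paragraphs (g)–(l): (g) is triggered (a current Schedule F Declaration is held), but yields to (h): (h) operates — the compliance score is 43 points, less than the 50 points limit. (i) would limit (h) — a current Category C Approval is held — but (j) sets (i) aside: (j) operates against (i): a current Schedule E Registration is held. (k) applies (the registered capacity is 4,060 units, under the 4,220 units limit), but is displaced by (l): (l) is engaged — the workshop is within 200 m of a designated waterway. (c) remains available.
Exception (d)'s conditions are all satisfied: the wastewater is Schedule-A-only; the facility's operating hours per week are 62, under the 72 limit. But: (m) operates against (d): assessed value is $93,000, meeting the $90,000 threshold. So (d) is unavailable.
Exception (e) fails — no General Permit is held.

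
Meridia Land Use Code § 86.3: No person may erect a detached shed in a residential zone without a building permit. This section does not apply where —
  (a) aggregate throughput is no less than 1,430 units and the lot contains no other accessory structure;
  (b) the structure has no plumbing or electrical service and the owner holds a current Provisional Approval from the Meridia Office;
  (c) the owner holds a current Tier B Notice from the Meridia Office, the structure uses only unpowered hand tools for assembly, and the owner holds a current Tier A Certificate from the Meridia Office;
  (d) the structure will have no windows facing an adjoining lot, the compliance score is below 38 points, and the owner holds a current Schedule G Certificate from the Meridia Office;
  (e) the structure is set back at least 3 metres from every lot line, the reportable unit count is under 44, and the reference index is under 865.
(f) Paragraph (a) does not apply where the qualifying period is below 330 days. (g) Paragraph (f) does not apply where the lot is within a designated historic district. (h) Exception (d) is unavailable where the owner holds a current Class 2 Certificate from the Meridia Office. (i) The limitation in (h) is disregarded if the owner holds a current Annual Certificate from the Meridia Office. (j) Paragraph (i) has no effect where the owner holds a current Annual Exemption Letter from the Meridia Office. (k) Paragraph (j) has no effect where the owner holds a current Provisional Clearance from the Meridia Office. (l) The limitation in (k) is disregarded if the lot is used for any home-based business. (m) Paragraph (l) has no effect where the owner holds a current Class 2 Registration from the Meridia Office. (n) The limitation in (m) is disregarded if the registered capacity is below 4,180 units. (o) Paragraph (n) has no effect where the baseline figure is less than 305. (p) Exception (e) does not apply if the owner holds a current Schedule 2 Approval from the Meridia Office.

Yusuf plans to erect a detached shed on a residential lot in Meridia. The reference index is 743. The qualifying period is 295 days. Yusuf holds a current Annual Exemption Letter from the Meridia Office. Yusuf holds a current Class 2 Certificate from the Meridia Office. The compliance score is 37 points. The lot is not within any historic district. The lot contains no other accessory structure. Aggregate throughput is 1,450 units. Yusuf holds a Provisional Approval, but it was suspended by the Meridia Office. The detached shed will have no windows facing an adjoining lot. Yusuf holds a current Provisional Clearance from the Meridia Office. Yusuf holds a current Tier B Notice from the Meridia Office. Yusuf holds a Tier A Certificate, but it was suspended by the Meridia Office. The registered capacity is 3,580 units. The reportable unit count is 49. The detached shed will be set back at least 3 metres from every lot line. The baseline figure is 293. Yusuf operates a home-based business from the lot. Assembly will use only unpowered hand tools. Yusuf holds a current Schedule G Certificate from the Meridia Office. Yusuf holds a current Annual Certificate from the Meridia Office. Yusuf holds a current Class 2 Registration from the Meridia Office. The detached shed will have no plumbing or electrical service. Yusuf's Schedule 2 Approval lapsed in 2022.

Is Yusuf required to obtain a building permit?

No — exception (d) applies; Yusuf does not need a building permit.

All of (a)'s requirements are met (aggregate throughput is 1,450 units, meeting the 1,430 units threshold; the lot has no other accessory structure). Turning to paragraphs (f)–(g): (f) operates against (a): the qualifying period is 295 days, below the 330 days limit. (g), which would lift (f), does not operate here — the lot is not in a historic district. (a) is therefore removed.
Exception (b) requires that the owner holds a current Provisional Approval from the Meridia Office; but no current Provisional Approval is held, so (b) is unavailable.
Exception (c) requires that the owner holds a current Tier A Certificate from the Meridia Office; but no current Tier A Certificate is held, so (c) is unavailable.
Exception (d): no windows face an adjoining lot; the compliance score is 37 points, below the 38 points limit; a current Schedule G Certificate is held — every condition holds. Under paragraphs (h)–(o): (h) would limit (d) — a current Class 2 Certificate is held — but (i) sets (h) aside: (i) operates against (h): a current Annual Certificate is held. (j) is triggered (a current Annual Exemption Letter is held), but is set aside by (k): (k) operates — a current Provisional Clearance is held. (l) is triggered (a home-based business operates on the lot), but is set aside by (m): (m) applies — a current Class 2 Registration is held. (n) operates (the registered capacity is 3,580 units, below the 4,180 units limit), but is itself disapplied by (o): (o) applies — the baseline figure is 293, less than the 305 limit. (d) remains available.
Exception (e) fails — the reportable unit count is 49, not under 44.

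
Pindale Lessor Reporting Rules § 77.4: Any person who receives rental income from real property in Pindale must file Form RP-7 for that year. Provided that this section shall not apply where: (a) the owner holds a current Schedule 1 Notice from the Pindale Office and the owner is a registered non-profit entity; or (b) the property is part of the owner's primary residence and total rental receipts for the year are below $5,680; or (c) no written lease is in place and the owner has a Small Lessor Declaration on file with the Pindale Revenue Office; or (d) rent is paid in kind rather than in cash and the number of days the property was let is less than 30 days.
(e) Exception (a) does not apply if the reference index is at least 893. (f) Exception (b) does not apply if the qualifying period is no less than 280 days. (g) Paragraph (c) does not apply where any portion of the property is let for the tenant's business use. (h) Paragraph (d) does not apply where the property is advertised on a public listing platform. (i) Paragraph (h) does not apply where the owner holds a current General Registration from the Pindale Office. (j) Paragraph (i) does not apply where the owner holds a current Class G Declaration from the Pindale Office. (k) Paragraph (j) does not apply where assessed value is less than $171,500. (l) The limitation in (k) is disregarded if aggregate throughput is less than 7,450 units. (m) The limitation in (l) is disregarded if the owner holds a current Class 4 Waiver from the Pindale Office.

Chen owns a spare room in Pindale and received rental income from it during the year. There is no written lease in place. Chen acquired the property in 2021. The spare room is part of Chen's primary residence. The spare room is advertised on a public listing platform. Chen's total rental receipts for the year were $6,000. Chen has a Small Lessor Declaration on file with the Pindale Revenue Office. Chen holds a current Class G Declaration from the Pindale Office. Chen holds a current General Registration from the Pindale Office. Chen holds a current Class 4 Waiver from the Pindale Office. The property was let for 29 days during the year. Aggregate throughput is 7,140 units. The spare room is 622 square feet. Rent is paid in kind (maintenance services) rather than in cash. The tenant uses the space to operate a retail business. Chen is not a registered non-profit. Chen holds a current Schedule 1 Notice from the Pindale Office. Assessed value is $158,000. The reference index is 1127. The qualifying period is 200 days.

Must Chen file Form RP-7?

No — exception (d) applies; Chen is not required to file Form RP-7.

Exception (a) requires that the owner is a registered non-profit entity; but Chen is not a registered non-profit, so (a) is unavailable.
Exception (b) does not apply: total rental receipts for the year are $6,000, not below $5,680.
Exception (c)'s conditions are all satisfied: there is no written lease; a Small Lessor Declaration is on file. Turning to paragraph (g): (g) operates against (c): the space is let for business use. Exception (c) does not apply.
Exception (d): rent is paid in kind; the number of days the property was let is 29 days, less than the 30 days limit — every condition holds. Under paragraphs (h)–(m): (h) operates (the property is publicly advertised), but yields to (i): (i) is engaged — a current General Registration is held. (j) is engaged (a current Class G Declaration is held), but is overridden by (k): (k) operates against (j): assessed value is $158,000, less than the $171,500 limit. (l) operates (aggregate throughput is 7,140 units, less than the 7,450 units limit), but is set aside by (m): (m) operates against (l): a current Class 4 Waiver is held. (d) remains available.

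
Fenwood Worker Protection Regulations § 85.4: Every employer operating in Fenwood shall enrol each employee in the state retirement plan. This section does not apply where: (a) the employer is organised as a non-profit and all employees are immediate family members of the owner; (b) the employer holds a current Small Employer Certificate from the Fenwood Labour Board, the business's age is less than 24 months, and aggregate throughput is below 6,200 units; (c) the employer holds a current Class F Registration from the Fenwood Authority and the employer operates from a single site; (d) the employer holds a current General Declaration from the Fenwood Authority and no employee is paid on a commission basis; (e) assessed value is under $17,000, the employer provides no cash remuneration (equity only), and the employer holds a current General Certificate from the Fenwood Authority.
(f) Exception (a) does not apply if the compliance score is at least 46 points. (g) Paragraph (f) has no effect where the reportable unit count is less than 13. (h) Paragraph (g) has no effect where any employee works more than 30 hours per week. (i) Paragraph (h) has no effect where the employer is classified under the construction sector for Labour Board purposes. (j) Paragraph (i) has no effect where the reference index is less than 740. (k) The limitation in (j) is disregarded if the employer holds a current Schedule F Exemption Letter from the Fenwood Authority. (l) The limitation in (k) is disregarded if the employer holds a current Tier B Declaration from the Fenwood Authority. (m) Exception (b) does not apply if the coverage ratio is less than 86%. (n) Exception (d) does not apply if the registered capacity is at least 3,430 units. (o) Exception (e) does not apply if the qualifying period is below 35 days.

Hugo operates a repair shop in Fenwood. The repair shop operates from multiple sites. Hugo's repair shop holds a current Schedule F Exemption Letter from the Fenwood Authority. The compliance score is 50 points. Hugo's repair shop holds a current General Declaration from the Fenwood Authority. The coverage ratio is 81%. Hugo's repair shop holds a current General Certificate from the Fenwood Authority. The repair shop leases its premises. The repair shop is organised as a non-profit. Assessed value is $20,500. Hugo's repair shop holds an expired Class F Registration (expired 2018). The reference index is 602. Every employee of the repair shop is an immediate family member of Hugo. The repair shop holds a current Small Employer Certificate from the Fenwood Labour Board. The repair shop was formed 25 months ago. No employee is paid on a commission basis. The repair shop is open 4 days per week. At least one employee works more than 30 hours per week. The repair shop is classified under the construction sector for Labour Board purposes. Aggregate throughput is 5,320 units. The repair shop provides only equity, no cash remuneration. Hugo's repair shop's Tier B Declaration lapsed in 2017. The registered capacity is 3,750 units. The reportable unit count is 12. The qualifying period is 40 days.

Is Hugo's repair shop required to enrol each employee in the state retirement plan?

Exception (a) is satisfied on its face — the employer is a non-profit; every employee is an immediate family member. Under paragraphs (f)–(l): (f) is engaged (the compliance score is 50 points, meeting the 46 points threshold), but yields to (g): (g) operates against (f): the reportable unit count is 12, less than the 13 limit. (h) applies (at least one employee exceeds 30 hours/week), but is displaced by (i): (i) applies — the repair shop is classified under the construction sector. (j) would limit (i) — the reference index is 602, less than the 740 limit — but (k) sets (j) aside: (k) operates — a current Schedule F Exemption Letter is held. (l) is not triggered (no current Tier B Declaration is held), so (k) stands. Exception (a) stands.
Exception (b) does not apply: the business's age is 25 months, not less than 24 months.
Exception (c) requires that the employer holds a current Class F Registration from the Fenwood Authority; but no current Class F Registration is held, so (c) is unavailable.
Exception (d) is satisfied on its face — a current General Declaration is held; no employee is paid on commission. However, paragraph (n) must be considered: (n) applies — the registered capacity is 3,750 units, meeting the 3,430 units threshold. (d) is therefore removed.
Exception (e) does not apply: assessed value is $20,500, not under $17,000.

No — exception (a) applies; Hugo's repair shop is not required to enrol each employee in the state retirement plan.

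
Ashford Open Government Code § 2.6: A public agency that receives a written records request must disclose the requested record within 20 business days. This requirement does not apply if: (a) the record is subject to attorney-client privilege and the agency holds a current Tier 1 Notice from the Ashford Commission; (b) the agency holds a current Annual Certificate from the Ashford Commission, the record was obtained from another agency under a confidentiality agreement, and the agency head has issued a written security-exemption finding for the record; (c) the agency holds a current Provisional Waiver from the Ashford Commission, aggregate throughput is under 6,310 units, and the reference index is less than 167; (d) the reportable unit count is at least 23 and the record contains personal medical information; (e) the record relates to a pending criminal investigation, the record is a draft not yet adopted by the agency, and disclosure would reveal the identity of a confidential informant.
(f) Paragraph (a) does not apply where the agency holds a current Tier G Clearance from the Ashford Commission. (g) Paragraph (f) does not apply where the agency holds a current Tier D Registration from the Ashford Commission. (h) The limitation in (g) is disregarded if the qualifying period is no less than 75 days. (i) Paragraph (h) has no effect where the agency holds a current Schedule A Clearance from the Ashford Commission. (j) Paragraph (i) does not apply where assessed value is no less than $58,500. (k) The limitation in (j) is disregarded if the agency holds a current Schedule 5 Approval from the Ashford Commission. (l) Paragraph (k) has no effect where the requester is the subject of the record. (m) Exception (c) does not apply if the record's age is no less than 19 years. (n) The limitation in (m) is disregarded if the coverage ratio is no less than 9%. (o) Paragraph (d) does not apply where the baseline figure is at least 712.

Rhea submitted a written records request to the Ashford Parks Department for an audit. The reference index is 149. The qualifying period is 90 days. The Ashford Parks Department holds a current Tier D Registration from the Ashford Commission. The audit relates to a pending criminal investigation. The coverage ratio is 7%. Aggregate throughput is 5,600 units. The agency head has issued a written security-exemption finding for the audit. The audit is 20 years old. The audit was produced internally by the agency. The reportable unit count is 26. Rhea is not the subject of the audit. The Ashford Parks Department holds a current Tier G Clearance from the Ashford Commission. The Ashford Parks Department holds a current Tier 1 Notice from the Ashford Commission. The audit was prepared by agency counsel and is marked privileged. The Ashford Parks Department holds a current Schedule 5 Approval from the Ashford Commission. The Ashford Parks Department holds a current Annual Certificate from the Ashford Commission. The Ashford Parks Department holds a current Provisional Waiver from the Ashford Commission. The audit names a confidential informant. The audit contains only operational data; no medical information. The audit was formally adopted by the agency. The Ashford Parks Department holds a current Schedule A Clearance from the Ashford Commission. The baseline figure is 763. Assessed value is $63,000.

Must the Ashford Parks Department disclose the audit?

No — exception (a) applies; the Ashford Parks Department is not required to disclose the audit.

Exception (a) is satisfied on its face — the audit is privileged; a current Tier 1 Notice is held. As to paragraphs (f)–(l): (f) is triggered (a current Tier G Clearance is held), but is set aside by (g): (g) applies — a current Tier D Registration is held. (h) would limit (g) — the qualifying period is 90 days, meeting the 75 days threshold — but (i) sets (h) aside: (i) operates — a current Schedule A Clearance is held. (j) would limit (i) — assessed value is $63,000, meeting the $58,500 threshold — but (k) sets (j) aside: (k) operates against (j): a current Schedule 5 Approval is held. (l), which would lift (k), is not triggered — Rhea is not the subject of the audit. Exception (a) stands.
Exception (b) requires that the record was obtained from another agency under a confidentiality agreement; but the audit was produced internally, so (b) is unavailable.
All of (c)'s requirements are met (a current Provisional Waiver is held; aggregate throughput is 5,600 units, under the 6,310 units limit; the reference index is 149, less than the 167 limit). But applying paragraphs (m)–(n): (m) operates against (c): the record's age is 20 years, meeting the 19 years threshold. (n) does not operate here (the coverage ratio is 7%, short of 9%), so (m) stands. (c) is therefore removed.
Exception (d) fails — the audit contains only operational data.
Exception (e) fails — the audit has been formally adopted.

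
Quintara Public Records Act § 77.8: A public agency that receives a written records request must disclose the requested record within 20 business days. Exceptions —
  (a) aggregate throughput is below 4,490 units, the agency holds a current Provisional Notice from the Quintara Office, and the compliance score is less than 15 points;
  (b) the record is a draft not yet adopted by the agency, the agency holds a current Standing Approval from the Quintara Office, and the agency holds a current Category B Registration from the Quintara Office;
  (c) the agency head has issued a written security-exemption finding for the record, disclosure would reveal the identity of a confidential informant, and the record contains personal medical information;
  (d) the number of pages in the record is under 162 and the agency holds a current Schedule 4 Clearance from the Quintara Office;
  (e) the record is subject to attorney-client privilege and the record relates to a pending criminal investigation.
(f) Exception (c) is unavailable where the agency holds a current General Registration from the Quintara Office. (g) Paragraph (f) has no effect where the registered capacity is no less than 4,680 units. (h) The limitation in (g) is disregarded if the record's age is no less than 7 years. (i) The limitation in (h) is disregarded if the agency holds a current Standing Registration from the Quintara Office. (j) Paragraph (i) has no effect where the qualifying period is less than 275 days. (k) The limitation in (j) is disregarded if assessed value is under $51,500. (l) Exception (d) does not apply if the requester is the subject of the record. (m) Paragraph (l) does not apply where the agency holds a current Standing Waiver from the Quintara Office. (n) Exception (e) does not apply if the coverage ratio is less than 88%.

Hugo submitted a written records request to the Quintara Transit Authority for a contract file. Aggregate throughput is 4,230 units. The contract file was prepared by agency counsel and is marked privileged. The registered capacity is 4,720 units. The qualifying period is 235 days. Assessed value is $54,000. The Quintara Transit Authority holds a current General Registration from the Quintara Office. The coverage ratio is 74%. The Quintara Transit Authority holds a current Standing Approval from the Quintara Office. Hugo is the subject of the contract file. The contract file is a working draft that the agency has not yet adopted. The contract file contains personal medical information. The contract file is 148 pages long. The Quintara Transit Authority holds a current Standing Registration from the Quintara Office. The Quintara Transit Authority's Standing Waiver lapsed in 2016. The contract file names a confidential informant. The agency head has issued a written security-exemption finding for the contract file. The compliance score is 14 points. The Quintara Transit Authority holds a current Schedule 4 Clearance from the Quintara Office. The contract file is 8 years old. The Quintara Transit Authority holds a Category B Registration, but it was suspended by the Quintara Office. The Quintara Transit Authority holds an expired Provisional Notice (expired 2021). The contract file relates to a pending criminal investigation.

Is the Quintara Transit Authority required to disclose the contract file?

Exception (a) fails — the Provisional Notice is not current.
Exception (b) requires that the agency holds a current Category B Registration from the Quintara Office; but no current Category B Registration is held, so (b) is unavailable.
Exception (c)'s conditions are all satisfied: a written security-exemption finding has been issued; the contract file names a confidential informant; the contract file contains personal medical information. Turning to paragraphs (f)–(k): (f) applies — a current General Registration is held. (g) would limit (f) — the registered capacity is 4,720 units, meeting the 4,680 units threshold — but (h) sets (g) aside: (h) operates against (g): the record's age is 8 years, meeting the 7 years threshold. (i) would limit (h) — a current Standing Registration is held — but (j) sets (i) aside: (j) is triggered — the qualifying period is 235 days, less than the 275 days limit. (k) is inapplicable (assessed value is $54,000, not under $51,500), so (j) stands. (c) is therefore removed.
All of (d)'s requirements are met (the number of pages in the record is 148, under the 162 limit; a current Schedule 4 Clearance is held). But applying paragraphs (l)–(m): (l) operates — Hugo is the subject of the contract file. (m) is inapplicable (there is no Standing Waiver in force), so (l) stands. (d) is therefore removed.
Exception (e)'s conditions are all satisfied: the contract file is privileged; the contract file relates to a pending investigation. Turning to paragraph (n): (n) operates — the coverage ratio is 74%, less than the 88% limit. Exception (e) does not apply.
Every exception is unavailable, so the rule governs.

Yes — the Quintara Transit Authority must disclose the contract file.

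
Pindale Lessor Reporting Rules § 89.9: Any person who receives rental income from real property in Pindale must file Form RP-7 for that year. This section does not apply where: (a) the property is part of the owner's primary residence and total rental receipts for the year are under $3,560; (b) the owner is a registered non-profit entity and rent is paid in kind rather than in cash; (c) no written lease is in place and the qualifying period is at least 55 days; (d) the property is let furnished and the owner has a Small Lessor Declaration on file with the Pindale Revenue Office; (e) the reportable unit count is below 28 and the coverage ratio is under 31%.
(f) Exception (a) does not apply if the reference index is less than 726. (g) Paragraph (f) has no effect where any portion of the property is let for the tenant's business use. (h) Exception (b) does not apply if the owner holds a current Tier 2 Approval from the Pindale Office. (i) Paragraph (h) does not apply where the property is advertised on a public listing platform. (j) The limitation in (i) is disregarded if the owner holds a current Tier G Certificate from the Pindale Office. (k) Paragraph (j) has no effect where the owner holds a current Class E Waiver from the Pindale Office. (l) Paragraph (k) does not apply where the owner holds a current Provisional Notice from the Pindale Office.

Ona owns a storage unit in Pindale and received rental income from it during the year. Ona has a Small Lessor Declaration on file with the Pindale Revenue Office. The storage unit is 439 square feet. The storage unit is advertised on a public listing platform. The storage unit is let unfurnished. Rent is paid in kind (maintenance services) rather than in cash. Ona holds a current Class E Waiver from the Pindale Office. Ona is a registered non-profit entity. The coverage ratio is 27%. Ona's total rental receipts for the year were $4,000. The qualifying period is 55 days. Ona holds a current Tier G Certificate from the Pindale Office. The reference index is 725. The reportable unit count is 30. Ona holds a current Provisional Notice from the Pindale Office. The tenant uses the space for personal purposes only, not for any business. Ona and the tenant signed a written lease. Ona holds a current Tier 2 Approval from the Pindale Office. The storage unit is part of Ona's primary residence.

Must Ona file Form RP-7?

Exception (a) requires that total rental receipts for the year are under $3,560; but total rental receipts for the year are $4,000, not under $3,560, so (a) is unavailable.
Exception (b) is satisfied on its face — Ona is a registered non-profit; rent is paid in kind. However, paragraphs (h)–(l) must be considered: (h) operates against (b): a current Tier 2 Approval is held. (i) would limit (h) — the property is publicly advertised — but (j) sets (i) aside: (j) operates against (i): a current Tier G Certificate is held. (k) would limit (j) — a current Class E Waiver is held — but (l) sets (k) aside: (l) operates against (k): a current Provisional Notice is held. Exception (b) does not apply.
Exception (c) requires that no written lease is in place; but a written lease is in place, so (c) is unavailable.
Exception (d) requires that the property is let furnished; but the property is let unfurnished, so (d) is unavailable.
Exception (e) fails — the reportable unit count is 30, not below 28.
No exception applies. The general rule governs.

Yes — Ona must file Form RP-7.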